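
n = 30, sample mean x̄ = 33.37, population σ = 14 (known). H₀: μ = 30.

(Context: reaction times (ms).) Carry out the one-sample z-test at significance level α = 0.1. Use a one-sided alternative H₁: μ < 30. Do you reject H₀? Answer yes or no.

reject H₀: no

SE = σ/√n = 14/√30 = 2.5560
z = (x̄−μ₀)/SE = (33.37−30)/2.5560 = 1.3184
p-value (one-sided, H₁ less) = 0.90632
At α=0.1: p ≥ α → fail to reject H₀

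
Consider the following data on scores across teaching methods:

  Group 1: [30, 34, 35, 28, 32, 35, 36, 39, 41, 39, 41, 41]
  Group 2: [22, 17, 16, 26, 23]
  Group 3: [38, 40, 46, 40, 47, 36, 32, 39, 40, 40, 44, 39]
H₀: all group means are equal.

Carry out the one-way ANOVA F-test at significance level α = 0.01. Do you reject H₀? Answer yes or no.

Group means [35.92, 20.80, 40.08], grand mean 35.034
SSB = Σnᵢ(x̄ᵢ−x̄)² = 1328.332; SSW = ΣΣ(x−x̄ᵢ)² = 472.633
MSB = 1328.332/2 = 664.1661; MSW = 472.633/26 = 18.1782
F = MSB/MSW = 36.5364
df = (2, 26)
p-value (upper-tail) = 0.00000
At α=0.01: p < α → reject H₀

reject H₀: yes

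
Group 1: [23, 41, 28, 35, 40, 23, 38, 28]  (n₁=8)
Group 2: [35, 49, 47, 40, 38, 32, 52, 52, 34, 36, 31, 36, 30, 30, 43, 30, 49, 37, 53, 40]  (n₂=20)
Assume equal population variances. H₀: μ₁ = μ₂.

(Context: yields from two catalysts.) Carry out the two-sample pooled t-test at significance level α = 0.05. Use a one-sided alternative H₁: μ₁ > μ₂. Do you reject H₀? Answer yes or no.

x̄₁=32.000, s₁=7.407, n₁=8
x̄₂=39.700, s₂=8.033, n₂=20
s_p² = [7·7.407² + 19·8.033²]/26 = 61.9308
SE = √(s_p²·(1/8+1/20)) = 3.2921
t = (32.000−39.700)/3.2921 = -2.3389
df = 26
p-value (one-sided, H₁ greater) = 0.98635
At α=0.05: p ≥ α → fail to reject H₀

reject H₀: no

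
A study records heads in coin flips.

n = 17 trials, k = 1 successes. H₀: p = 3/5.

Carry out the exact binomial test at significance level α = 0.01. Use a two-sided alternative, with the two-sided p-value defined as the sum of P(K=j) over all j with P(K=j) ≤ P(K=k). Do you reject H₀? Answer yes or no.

Exact binomial: n=17, k=1, p₀=3/5=0.6000
P(X=j) = C(n,j)·p₀^j·(1−p₀)^(n−j); p = Σ P(X=j) over j with P(X=j) ≤ P(X=1)
p-value (two-sided) = 0.00000
At α=0.01: p < α → reject H₀

reject H₀: yes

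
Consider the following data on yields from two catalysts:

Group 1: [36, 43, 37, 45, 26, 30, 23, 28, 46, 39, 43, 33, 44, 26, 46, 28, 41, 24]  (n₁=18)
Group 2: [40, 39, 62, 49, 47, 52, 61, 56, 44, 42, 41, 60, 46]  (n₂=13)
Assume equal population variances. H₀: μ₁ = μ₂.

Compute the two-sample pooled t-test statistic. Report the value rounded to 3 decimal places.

test statistic = -4.556

x̄₁=35.444, s₁=8.255, n₁=18
x̄₂=49.154, s₂=8.285, n₂=13
s_p² = [17·8.255² + 12·8.285²]/29 = 68.3495
SE = √(s_p²·(1/18+1/13)) = 3.0091
t = (35.444−49.154)/3.0091 = -4.5559
df = 29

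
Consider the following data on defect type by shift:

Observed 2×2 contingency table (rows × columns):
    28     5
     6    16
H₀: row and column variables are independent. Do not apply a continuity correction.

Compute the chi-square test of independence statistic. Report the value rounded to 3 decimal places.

test statistic = 18.539

Row totals [33, 22], col totals [34, 21], n=55
χ² = (28−20.40)²/20.40 + (5−12.60)²/12.60 + (6−13.60)²/13.60 + (16−8.40)²/8.40 = 18.5387
df = 1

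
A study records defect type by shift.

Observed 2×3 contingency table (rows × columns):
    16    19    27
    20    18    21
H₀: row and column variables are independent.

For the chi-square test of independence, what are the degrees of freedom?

df = (r−1)(c−1) = (2−1)·(3−1) = 2

degrees of freedom = 2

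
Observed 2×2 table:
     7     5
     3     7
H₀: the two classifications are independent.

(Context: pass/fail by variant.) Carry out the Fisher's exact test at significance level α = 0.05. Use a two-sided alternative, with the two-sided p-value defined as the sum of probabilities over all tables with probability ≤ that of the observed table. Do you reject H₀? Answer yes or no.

Margins: r₁=12, r₂=10, c₁=10, c₂=12, n=22
p_obs = C(12,7)·C(10,3)/C(22,10); sum pmf over tables with pmf ≤ p_obs
p-value (two-sided) = 0.23053
At α=0.05: p ≥ α → fail to reject H₀

reject H₀: no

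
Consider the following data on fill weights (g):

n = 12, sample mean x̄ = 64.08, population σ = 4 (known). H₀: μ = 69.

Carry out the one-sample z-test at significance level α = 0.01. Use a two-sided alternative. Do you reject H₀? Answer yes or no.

SE = σ/√n = 4/√12 = 1.1547
z = (x̄−μ₀)/SE = (64.08−69)/1.1547 = -4.2608
p-value (two-sided) = 0.00002
At α=0.01: p < α → reject H₀

reject H₀: yes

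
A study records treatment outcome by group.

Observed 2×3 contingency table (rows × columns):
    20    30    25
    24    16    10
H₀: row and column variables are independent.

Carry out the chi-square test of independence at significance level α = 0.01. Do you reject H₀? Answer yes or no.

Row totals [75, 50], col totals [44, 46, 35], n=125
χ² = (20−26.40)²/26.40 + (30−27.60)²/27.60 + (25−21.00)²/21.00 + (24−17.60)²/17.60 + (16−18.40)²/18.40 + (10−14.00)²/14.00 = 6.3053
df = 2
p-value (upper-tail) = 0.04274
At α=0.01: p ≥ α → fail to reject H₀

reject H₀: no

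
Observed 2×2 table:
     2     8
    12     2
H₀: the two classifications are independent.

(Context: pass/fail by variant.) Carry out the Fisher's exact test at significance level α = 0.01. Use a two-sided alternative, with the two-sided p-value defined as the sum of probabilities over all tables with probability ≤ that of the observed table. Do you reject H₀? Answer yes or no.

reject H₀: yes

Margins: r₁=10, r₂=14, c₁=14, c₂=10, n=24
p_obs = C(10,2)·C(14,12)/C(24,14); sum pmf over tables with pmf ≤ p_obs
p-value (two-sided) = 0.00267
At α=0.01: p < α → reject H₀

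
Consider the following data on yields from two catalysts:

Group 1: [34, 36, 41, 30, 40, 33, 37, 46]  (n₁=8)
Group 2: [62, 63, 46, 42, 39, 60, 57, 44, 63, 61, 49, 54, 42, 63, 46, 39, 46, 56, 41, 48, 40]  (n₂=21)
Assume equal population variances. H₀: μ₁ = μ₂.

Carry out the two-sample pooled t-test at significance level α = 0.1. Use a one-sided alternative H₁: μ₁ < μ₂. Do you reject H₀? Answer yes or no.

reject H₀: yes

x̄₁=37.125, s₁=5.083, n₁=8
x̄₂=50.524, s₂=8.964, n₂=21
s_p² = [7·5.083² + 20·8.964²]/27 = 66.2264
SE = √(s_p²·(1/8+1/21)) = 3.3811
t = (37.125−50.524)/3.3811 = -3.9628
df = 27
p-value (one-sided, H₁ less) = 0.00024
At α=0.1: p < α → reject H₀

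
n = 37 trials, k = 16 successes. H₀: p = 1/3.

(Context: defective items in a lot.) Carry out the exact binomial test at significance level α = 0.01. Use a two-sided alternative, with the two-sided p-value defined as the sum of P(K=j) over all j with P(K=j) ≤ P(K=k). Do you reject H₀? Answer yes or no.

reject H₀: no

Exact binomial: n=37, k=16, p₀=1/3=0.3333
P(X=j) = C(n,j)·p₀^j·(1−p₀)^(n−j); p = Σ P(X=j) over j with P(X=j) ≤ P(X=16)
p-value (two-sided) = 0.22281
At α=0.01: p ≥ α → fail to reject H₀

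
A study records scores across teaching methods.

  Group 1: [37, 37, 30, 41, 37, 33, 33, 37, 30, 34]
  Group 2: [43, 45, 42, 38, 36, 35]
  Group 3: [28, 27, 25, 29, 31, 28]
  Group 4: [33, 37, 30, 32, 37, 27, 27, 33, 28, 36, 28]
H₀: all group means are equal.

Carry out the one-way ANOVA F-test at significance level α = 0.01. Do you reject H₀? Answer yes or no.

Group means [34.90, 39.83, 28.00, 31.64], grand mean 33.455
SSB = Σnᵢ(x̄ᵢ−x̄)² = 479.903; SSW = ΣΣ(x−x̄ᵢ)² = 366.279
MSB = 479.903/3 = 159.9677; MSW = 366.279/29 = 12.6303
F = MSB/MSW = 12.6654
df = (3, 29)
p-value (upper-tail) = 0.00002
At α=0.01: p < α → reject H₀

reject H₀: yes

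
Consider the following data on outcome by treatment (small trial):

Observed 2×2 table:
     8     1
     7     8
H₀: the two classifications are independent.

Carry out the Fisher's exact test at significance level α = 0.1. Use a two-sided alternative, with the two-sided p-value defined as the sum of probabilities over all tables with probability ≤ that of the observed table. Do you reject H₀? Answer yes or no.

Margins: r₁=9, r₂=15, c₁=15, c₂=9, n=24
p_obs = C(9,8)·C(15,7)/C(24,15); sum pmf over tables with pmf ≤ p_obs
p-value (two-sided) = 0.08035
At α=0.1: p < α → reject H₀

reject H₀: yes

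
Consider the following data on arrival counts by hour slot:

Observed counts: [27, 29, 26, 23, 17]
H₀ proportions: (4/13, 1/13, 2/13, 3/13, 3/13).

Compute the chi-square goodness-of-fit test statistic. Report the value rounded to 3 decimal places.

test statistic = 52.106

n = 122; E_i = n·p_i = [37.54, 9.38, 18.77, 28.15, 28.15]
χ² = (27−37.54)²/37.54 + (29−9.38)²/9.38 + (26−18.77)²/18.77 + (23−28.15)²/28.15 + (17−28.15)²/28.15 = 52.1059
df = 4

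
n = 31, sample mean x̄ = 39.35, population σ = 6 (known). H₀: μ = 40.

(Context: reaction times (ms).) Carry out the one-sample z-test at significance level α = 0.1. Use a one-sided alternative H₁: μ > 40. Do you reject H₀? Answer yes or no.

reject H₀: no

SE = σ/√n = 6/√31 = 1.0776
z = (x̄−μ₀)/SE = (39.35−40)/1.0776 = -0.6032
p-value (one-sided, H₁ greater) = 0.72680
At α=0.1: p ≥ α → fail to reject H₀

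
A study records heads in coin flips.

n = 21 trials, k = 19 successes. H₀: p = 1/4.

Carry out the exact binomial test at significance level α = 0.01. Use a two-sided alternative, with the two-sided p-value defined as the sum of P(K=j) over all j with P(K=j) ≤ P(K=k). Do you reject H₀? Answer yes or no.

Exact binomial: n=21, k=19, p₀=1/4=0.2500
P(X=j) = C(n,j)·p₀^j·(1−p₀)^(n−j); p = Σ P(X=j) over j with P(X=j) ≤ P(X=19)
p-value (two-sided) = 0.00000
At α=0.01: p < α → reject H₀

reject H₀: yes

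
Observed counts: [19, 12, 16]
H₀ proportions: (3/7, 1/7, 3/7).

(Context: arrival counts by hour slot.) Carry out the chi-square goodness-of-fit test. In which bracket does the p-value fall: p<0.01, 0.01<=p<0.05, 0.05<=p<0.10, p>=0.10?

p-value bracket: 0.05<=p<0.10

n = 47; E_i = n·p_i = [20.14, 6.71, 20.14]
χ² = (19−20.14)²/20.14 + (12−6.71)²/6.71 + (16−20.14)²/20.14 = 5.0780
df = 2
p-value (upper-tail) = 0.07894
→ bracket: 0.05<=p<0.10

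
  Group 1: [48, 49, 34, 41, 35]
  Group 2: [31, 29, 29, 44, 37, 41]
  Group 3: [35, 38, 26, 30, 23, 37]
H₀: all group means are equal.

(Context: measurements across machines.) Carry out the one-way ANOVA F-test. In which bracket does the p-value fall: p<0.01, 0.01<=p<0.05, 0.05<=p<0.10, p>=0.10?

Group means [41.40, 35.17, 31.50], grand mean 35.706
SSB = Σnᵢ(x̄ᵢ−x̄)² = 269.996; SSW = ΣΣ(x−x̄ᵢ)² = 595.533
MSB = 269.996/2 = 134.9980; MSW = 595.533/14 = 42.5381
F = MSB/MSW = 3.1736
df = (2, 14)
p-value (upper-tail) = 0.07301
→ bracket: 0.05<=p<0.10

p-value bracket: 0.05<=p<0.10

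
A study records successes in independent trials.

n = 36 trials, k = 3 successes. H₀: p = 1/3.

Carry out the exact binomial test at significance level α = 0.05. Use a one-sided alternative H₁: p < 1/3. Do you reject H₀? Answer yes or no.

Exact binomial: n=36, k=3, p₀=1/3=0.3333
P(X≤3) from Σ C(n,i)·p₀^i·(1−p₀)^(n−i)
p-value (one-sided, H₁ less) = 0.00049
At α=0.05: p < α → reject H₀

reject H₀: yes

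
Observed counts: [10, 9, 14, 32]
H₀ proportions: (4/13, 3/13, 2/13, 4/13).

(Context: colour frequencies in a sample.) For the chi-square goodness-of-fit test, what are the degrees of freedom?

degrees of freedom = 3

df = k − 1 = 4 − 1 = 3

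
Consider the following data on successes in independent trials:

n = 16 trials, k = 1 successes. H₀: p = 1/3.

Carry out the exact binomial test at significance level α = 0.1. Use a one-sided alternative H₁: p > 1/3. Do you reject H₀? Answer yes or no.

reject H₀: no

Exact binomial: n=16, k=1, p₀=1/3=0.3333
P(X≥1) from Σ C(n,i)·p₀^i·(1−p₀)^(n−i)
p-value (one-sided, H₁ greater) = 0.99848
At α=0.1: p ≥ α → fail to reject H₀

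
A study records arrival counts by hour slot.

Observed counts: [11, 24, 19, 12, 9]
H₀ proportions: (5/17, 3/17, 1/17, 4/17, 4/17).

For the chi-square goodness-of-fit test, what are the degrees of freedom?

df = k − 1 = 5 − 1 = 4

degrees of freedom = 4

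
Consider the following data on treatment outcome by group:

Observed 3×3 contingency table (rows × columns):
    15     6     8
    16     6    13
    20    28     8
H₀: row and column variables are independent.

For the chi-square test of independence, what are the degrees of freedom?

df = (r−1)(c−1) = (3−1)·(3−1) = 4

degrees of freedom = 4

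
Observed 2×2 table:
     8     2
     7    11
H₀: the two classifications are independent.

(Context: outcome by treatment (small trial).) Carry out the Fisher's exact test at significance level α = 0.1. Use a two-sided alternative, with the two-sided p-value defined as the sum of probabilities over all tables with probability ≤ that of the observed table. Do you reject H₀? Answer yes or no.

Margins: r₁=10, r₂=18, c₁=15, c₂=13, n=28
p_obs = C(10,8)·C(18,7)/C(28,15); sum pmf over tables with pmf ≤ p_obs
p-value (two-sided) = 0.05457
At α=0.1: p < α → reject H₀

reject H₀: yes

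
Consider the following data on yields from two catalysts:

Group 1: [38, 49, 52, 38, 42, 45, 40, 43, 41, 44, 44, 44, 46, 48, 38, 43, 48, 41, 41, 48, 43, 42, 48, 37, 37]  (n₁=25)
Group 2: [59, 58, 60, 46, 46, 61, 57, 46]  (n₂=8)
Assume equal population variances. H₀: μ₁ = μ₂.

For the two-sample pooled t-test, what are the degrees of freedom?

df = n₁ + n₂ − 2 = 25 + 8 − 2 = 31

degrees of freedom = 31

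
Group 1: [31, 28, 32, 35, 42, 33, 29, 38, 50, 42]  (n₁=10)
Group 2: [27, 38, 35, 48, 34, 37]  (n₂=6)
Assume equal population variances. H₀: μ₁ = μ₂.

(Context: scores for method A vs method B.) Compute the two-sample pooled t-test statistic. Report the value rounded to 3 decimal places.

test statistic = -0.140

x̄₁=36.000, s₁=6.960, n₁=10
x̄₂=36.500, s₂=6.834, n₂=6
s_p² = [9·6.960² + 5·6.834²]/14 = 47.8214
SE = √(s_p²·(1/10+1/6)) = 3.5710
t = (36.000−36.500)/3.5710 = -0.1400
df = 14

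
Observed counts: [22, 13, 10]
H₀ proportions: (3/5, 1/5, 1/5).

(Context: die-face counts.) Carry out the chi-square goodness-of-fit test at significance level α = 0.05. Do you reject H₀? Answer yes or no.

reject H₀: no

n = 45; E_i = n·p_i = [27.00, 9.00, 9.00]
χ² = (22−27.00)²/27.00 + (13−9.00)²/9.00 + (10−9.00)²/9.00 = 2.8148
df = 2
p-value (upper-tail) = 0.24478
At α=0.05: p ≥ α → fail to reject H₀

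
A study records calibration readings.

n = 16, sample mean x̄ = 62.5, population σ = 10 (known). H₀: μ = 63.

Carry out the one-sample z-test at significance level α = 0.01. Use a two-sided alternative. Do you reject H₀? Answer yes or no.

SE = σ/√n = 10/√16 = 2.5000
z = (x̄−μ₀)/SE = (62.5−63)/2.5000 = -0.2000
p-value (two-sided) = 0.84148
At α=0.01: p ≥ α → fail to reject H₀

reject H₀: no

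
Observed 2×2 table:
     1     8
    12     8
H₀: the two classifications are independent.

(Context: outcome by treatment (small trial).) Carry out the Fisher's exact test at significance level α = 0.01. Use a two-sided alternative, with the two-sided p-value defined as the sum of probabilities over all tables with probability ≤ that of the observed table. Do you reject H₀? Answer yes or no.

reject H₀: no

Margins: r₁=9, r₂=20, c₁=13, c₂=16, n=29
p_obs = C(9,1)·C(20,12)/C(29,13); sum pmf over tables with pmf ≤ p_obs
p-value (two-sided) = 0.01998
At α=0.01: p ≥ α → fail to reject H₀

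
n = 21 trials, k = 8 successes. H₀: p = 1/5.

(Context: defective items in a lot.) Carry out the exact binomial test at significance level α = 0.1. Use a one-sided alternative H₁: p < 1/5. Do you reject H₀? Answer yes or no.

Exact binomial: n=21, k=8, p₀=1/5=0.2000
P(X≤8) from Σ C(n,i)·p₀^i·(1−p₀)^(n−i)
p-value (one-sided, H₁ less) = 0.98559
At α=0.1: p ≥ α → fail to reject H₀

reject H₀: no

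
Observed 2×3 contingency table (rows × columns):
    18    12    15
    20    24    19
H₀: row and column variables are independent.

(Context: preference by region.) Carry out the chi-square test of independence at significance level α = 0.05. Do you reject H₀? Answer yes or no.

Row totals [45, 63], col totals [38, 36, 34], n=108
χ² = (18−15.83)²/15.83 + (12−15.00)²/15.00 + (15−14.17)²/14.17 + (20−22.17)²/22.17 + (24−21.00)²/21.00 + (19−19.83)²/19.83 = 1.6209
df = 2
p-value (upper-tail) = 0.44466
At α=0.05: p ≥ α → fail to reject H₀

reject H₀: no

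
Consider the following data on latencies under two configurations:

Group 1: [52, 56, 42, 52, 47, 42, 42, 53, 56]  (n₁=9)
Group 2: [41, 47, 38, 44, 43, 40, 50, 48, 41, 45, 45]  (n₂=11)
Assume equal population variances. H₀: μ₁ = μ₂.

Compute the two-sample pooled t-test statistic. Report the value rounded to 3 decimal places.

x̄₁=49.111, s₁=5.947, n₁=9
x̄₂=43.818, s₂=3.656, n₂=11
s_p² = [8·5.947² + 10·3.656²]/18 = 23.1403
SE = √(s_p²·(1/9+1/11)) = 2.1621
t = (49.111−43.818)/2.1621 = 2.4480
df = 18

test statistic = 2.448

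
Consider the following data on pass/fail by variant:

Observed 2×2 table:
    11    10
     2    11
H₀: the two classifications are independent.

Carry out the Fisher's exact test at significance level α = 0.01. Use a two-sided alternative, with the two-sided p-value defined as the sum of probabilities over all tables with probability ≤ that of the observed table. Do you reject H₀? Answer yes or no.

Margins: r₁=21, r₂=13, c₁=13, c₂=21, n=34
p_obs = C(21,11)·C(13,2)/C(34,13); sum pmf over tables with pmf ≤ p_obs
p-value (two-sided) = 0.06724
At α=0.01: p ≥ α → fail to reject H₀

reject H₀: no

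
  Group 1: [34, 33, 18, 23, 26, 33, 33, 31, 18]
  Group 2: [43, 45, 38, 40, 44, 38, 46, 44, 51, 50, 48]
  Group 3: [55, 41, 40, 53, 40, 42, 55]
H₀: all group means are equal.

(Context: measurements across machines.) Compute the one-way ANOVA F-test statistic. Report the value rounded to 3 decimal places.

test statistic = 25.838

Group means [27.67, 44.27, 46.57], grand mean 39.333
SSB = Σnᵢ(x̄ᵢ−x̄)² = 1860.104; SSW = ΣΣ(x−x̄ᵢ)² = 863.896
MSB = 1860.104/2 = 930.0519; MSW = 863.896/24 = 35.9957
F = MSB/MSW = 25.8379
df = (2, 24)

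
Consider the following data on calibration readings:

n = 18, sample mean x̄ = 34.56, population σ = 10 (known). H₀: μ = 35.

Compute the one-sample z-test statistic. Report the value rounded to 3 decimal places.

test statistic = -0.187

SE = σ/√n = 10/√18 = 2.3570
z = (x̄−μ₀)/SE = (34.56−35)/2.3570 = -0.1867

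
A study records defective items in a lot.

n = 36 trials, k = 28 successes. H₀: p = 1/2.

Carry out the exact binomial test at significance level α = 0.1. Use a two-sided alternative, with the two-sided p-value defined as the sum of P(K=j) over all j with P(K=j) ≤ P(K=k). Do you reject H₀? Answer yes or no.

Exact binomial: n=36, k=28, p₀=1/2=0.5000
P(X=j) = C(n,j)·p₀^j·(1−p₀)^(n−j); p = Σ P(X=j) over j with P(X=j) ≤ P(X=28)
p-value (two-sided) = 0.00119
At α=0.1: p < α → reject H₀

reject H₀: yes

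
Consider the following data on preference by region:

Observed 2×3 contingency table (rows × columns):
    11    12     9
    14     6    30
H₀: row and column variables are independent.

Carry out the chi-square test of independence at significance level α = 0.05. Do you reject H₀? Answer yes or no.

Row totals [32, 50], col totals [25, 18, 39], n=82
χ² = (11−9.76)²/9.76 + (12−7.02)²/7.02 + (9−15.22)²/15.22 + (14−15.24)²/15.24 + (6−10.98)²/10.98 + (30−23.78)²/23.78 = 10.2084
df = 2
p-value (upper-tail) = 0.00607
At α=0.05: p < α → reject H₀

reject H₀: yes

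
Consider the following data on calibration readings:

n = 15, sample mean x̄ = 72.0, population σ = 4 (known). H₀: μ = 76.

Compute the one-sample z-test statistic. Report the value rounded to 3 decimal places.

SE = σ/√n = 4/√15 = 1.0328
z = (x̄−μ₀)/SE = (72.0−76)/1.0328 = -3.8730

test statistic = -3.873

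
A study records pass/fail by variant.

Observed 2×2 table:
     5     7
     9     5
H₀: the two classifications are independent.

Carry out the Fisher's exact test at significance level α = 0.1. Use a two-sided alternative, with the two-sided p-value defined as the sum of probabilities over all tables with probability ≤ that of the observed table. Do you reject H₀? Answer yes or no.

Margins: r₁=12, r₂=14, c₁=14, c₂=12, n=26
p_obs = C(12,5)·C(14,9)/C(26,14); sum pmf over tables with pmf ≤ p_obs
p-value (two-sided) = 0.43124
At α=0.1: p ≥ α → fail to reject H₀

reject H₀: no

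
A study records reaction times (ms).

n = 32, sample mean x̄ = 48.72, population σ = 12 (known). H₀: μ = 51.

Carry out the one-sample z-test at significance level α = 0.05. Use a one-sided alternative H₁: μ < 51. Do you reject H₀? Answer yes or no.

SE = σ/√n = 12/√32 = 2.1213
z = (x̄−μ₀)/SE = (48.72−51)/2.1213 = -1.0748
p-value (one-sided, H₁ less) = 0.14123
At α=0.05: p ≥ α → fail to reject H₀

reject H₀: no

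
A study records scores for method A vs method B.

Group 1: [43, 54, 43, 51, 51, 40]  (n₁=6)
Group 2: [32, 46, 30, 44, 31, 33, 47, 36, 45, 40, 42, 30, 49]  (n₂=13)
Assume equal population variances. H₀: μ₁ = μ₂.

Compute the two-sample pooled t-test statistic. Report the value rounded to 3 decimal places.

test statistic = 2.462

x̄₁=47.000, s₁=5.692, n₁=6
x̄₂=38.846, s₂=7.093, n₂=13
s_p² = [5·5.692² + 12·7.093²]/17 = 45.0407
SE = √(s_p²·(1/6+1/13)) = 3.3123
t = (47.000−38.846)/3.3123 = 2.4617
df = 17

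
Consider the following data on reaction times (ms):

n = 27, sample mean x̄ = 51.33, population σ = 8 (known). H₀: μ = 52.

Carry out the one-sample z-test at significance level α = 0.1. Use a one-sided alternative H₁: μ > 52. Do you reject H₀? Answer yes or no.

reject H₀: no

SE = σ/√n = 8/√27 = 1.5396
z = (x̄−μ₀)/SE = (51.33−52)/1.5396 = -0.4352
p-value (one-sided, H₁ greater) = 0.66828
At α=0.1: p ≥ α → fail to reject H₀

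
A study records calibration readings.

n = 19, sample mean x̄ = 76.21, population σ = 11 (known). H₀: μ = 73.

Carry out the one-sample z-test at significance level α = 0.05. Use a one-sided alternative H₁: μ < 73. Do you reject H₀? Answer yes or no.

SE = σ/√n = 11/√19 = 2.5236
z = (x̄−μ₀)/SE = (76.21−73)/2.5236 = 1.2720
p-value (one-sided, H₁ less) = 0.89831
At α=0.05: p ≥ α → fail to reject H₀

reject H₀: no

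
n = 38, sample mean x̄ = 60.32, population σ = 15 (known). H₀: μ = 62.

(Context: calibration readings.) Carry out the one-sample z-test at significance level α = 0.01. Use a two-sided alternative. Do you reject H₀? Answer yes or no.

reject H₀: no

SE = σ/√n = 15/√38 = 2.4333
z = (x̄−μ₀)/SE = (60.32−62)/2.4333 = -0.6904
p-value (two-sided) = 0.48993
At α=0.01: p ≥ α → fail to reject H₀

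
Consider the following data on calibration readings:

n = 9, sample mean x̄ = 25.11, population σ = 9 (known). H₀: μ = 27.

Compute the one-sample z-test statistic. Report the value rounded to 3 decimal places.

test statistic = -0.630

SE = σ/√n = 9/√9 = 3.0000
z = (x̄−μ₀)/SE = (25.11−27)/3.0000 = -0.6300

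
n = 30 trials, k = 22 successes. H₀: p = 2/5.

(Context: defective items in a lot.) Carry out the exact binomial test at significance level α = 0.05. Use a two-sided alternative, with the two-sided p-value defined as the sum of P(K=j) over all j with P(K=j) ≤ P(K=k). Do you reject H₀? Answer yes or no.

Exact binomial: n=30, k=22, p₀=2/5=0.4000
P(X=j) = C(n,j)·p₀^j·(1−p₀)^(n−j); p = Σ P(X=j) over j with P(X=j) ≤ P(X=22)
p-value (two-sided) = 0.00027
At α=0.05: p < α → reject H₀

reject H₀: yes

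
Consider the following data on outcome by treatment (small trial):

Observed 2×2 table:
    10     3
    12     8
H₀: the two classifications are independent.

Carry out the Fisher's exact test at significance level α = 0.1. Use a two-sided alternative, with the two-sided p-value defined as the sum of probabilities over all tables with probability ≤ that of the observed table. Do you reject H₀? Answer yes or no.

reject H₀: no

Margins: r₁=13, r₂=20, c₁=22, c₂=11, n=33
p_obs = C(13,10)·C(20,12)/C(33,22); sum pmf over tables with pmf ≤ p_obs
p-value (two-sided) = 0.45586
At α=0.1: p ≥ α → fail to reject H₀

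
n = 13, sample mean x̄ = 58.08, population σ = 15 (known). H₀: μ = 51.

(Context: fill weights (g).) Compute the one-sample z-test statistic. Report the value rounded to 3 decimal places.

test statistic = 1.702

SE = σ/√n = 15/√13 = 4.1603
z = (x̄−μ₀)/SE = (58.08−51)/4.1603 = 1.7018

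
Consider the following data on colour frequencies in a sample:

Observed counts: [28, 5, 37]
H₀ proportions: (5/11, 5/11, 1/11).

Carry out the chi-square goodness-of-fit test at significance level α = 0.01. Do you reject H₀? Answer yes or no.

reject H₀: yes

n = 70; E_i = n·p_i = [31.82, 31.82, 6.36]
χ² = (28−31.82)²/31.82 + (5−31.82)²/31.82 + (37−6.36)²/6.36 = 170.5543
df = 2
p-value (upper-tail) = 0.00000
At α=0.01: p < α → reject H₀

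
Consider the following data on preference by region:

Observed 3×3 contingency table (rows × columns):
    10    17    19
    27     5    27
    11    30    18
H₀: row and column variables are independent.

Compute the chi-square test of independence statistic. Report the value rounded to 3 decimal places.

test statistic = 27.755

Row totals [46, 59, 59], col totals [48, 52, 64], n=164
χ² = (10−13.46)²/13.46 + (17−14.59)²/14.59 + (19−17.95)²/17.95 + (27−17.27)²/17.27 + (5−18.71)²/18.71 + (27−23.02)²/23.02 + (11−17.27)²/17.27 + (30−18.71)²/18.71 + (18−23.02)²/23.02 = 27.7551
df = 4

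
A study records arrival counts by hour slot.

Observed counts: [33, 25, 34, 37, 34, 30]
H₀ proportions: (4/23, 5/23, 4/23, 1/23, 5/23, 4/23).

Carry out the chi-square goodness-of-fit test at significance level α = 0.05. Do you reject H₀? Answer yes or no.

n = 193; E_i = n·p_i = [33.57, 41.96, 33.57, 8.39, 41.96, 33.57]
χ² = (33−33.57)²/33.57 + (25−41.96)²/41.96 + (34−33.57)²/33.57 + (37−8.39)²/8.39 + (34−41.96)²/41.96 + (30−33.57)²/33.57 = 106.2920
df = 5
p-value (upper-tail) = 0.00000
At α=0.05: p < α → reject H₀

reject H₀: yes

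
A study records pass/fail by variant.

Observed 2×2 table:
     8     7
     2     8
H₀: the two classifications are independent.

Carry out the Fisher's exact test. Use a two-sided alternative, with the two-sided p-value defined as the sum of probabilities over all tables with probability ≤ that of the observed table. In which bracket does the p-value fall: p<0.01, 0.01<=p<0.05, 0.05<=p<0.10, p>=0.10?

Margins: r₁=15, r₂=10, c₁=10, c₂=15, n=25
p_obs = C(15,8)·C(10,2)/C(25,10); sum pmf over tables with pmf ≤ p_obs
p-value (two-sided) = 0.21071
→ bracket: p>=0.10

p-value bracket: p>=0.10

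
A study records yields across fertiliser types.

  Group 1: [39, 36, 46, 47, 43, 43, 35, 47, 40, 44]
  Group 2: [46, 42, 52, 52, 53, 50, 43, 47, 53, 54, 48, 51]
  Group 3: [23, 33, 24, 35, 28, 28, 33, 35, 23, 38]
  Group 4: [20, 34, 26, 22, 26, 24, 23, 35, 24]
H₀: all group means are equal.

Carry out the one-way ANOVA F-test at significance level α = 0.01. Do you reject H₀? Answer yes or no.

Group means [42.00, 49.25, 30.00, 26.00], grand mean 37.683
SSB = Σnᵢ(x̄ᵢ−x̄)² = 3610.628; SSW = ΣΣ(x−x̄ᵢ)² = 836.250
MSB = 3610.628/3 = 1203.5427; MSW = 836.250/37 = 22.6014
F = MSB/MSW = 53.2509
df = (3, 37)
p-value (upper-tail) = 0.00000
At α=0.01: p < α → reject H₀

reject H₀: yes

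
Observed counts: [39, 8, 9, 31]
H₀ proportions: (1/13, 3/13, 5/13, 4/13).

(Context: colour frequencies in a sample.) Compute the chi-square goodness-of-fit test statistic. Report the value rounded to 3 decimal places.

n = 87; E_i = n·p_i = [6.69, 20.08, 33.46, 26.77]
χ² = (39−6.69)²/6.69 + (8−20.08)²/20.08 + (9−33.46)²/33.46 + (31−26.77)²/26.77 = 181.7837
df = 3

test statistic = 181.784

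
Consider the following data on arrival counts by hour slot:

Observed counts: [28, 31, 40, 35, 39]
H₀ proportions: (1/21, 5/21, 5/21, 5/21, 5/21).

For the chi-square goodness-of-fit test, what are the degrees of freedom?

df = k − 1 = 5 − 1 = 4

degrees of freedom = 4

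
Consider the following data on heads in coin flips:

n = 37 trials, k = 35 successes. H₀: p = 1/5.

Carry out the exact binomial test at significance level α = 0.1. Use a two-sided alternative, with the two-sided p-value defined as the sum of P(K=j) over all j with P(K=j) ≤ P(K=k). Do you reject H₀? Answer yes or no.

reject H₀: yes

Exact binomial: n=37, k=35, p₀=1/5=0.2000
P(X=j) = C(n,j)·p₀^j·(1−p₀)^(n−j); p = Σ P(X=j) over j with P(X=j) ≤ P(X=35)
p-value (two-sided) = 0.00000
At α=0.1: p < α → reject H₀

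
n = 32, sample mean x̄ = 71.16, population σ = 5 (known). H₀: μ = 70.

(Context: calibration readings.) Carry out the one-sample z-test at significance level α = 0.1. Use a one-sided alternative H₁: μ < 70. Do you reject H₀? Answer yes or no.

reject H₀: no

SE = σ/√n = 5/√32 = 0.8839
z = (x̄−μ₀)/SE = (71.16−70)/0.8839 = 1.3124
p-value (one-sided, H₁ less) = 0.90531
At α=0.1: p ≥ α → fail to reject H₀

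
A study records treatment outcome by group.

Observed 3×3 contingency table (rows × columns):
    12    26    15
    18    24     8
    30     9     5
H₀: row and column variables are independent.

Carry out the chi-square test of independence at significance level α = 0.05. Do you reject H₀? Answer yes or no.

Row totals [53, 50, 44], col totals [60, 59, 28], n=147
χ² = (12−21.63)²/21.63 + (26−21.27)²/21.27 + (15−10.10)²/10.10 + (18−20.41)²/20.41 + (24−20.07)²/20.07 + (8−9.52)²/9.52 + (30−17.96)²/17.96 + (9−17.66)²/17.66 + (5−8.38)²/8.38 = 22.7047
df = 4
p-value (upper-tail) = 0.00015
At α=0.05: p < α → reject H₀

reject H₀: yes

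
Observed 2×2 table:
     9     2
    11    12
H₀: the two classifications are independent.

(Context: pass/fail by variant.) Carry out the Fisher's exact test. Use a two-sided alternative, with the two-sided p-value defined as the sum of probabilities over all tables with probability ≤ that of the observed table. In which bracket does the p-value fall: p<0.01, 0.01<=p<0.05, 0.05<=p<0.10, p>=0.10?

Margins: r₁=11, r₂=23, c₁=20, c₂=14, n=34
p_obs = C(11,9)·C(23,11)/C(34,20); sum pmf over tables with pmf ≤ p_obs
p-value (two-sided) = 0.07642
→ bracket: 0.05<=p<0.10

p-value bracket: 0.05<=p<0.10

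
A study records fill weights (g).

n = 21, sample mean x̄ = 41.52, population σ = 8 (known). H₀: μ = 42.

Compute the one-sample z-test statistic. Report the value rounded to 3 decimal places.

SE = σ/√n = 8/√21 = 1.7457
z = (x̄−μ₀)/SE = (41.52−42)/1.7457 = -0.2750

test statistic = -0.275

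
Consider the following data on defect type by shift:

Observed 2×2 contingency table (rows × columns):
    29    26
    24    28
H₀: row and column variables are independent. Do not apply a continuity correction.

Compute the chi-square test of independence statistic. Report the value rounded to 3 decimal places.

Row totals [55, 52], col totals [53, 54], n=107
χ² = (29−27.24)²/27.24 + (26−27.76)²/27.76 + (24−25.76)²/25.76 + (28−26.24)²/26.24 = 0.4620
df = 1

test statistic = 0.462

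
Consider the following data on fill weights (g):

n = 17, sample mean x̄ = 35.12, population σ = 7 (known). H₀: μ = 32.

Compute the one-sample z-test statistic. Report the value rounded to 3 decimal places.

SE = σ/√n = 7/√17 = 1.6977
z = (x̄−μ₀)/SE = (35.12−32)/1.6977 = 1.8377

test statistic = 1.838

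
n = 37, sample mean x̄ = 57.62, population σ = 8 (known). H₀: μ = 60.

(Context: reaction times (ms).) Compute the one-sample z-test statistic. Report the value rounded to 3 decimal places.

SE = σ/√n = 8/√37 = 1.3152
z = (x̄−μ₀)/SE = (57.62−60)/1.3152 = -1.8096

test statistic = -1.810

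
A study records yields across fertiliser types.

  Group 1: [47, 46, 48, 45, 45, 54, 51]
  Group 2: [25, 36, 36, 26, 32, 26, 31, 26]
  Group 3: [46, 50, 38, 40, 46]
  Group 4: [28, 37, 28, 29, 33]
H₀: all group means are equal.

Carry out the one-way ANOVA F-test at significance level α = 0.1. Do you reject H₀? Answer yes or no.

Group means [48.00, 29.75, 44.00, 31.00], grand mean 37.960
SSB = Σnᵢ(x̄ᵢ−x̄)² = 1669.460; SSW = ΣΣ(x−x̄ᵢ)² = 375.500
MSB = 1669.460/3 = 556.4867; MSW = 375.500/21 = 17.8810
F = MSB/MSW = 31.1218
df = (3, 21)
p-value (upper-tail) = 0.00000
At α=0.1: p < α → reject H₀

reject H₀: yes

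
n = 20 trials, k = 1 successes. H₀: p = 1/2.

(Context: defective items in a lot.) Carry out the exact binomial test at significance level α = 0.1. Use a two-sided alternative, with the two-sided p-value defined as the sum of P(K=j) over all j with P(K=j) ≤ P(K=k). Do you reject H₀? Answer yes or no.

Exact binomial: n=20, k=1, p₀=1/2=0.5000
P(X=j) = C(n,j)·p₀^j·(1−p₀)^(n−j); p = Σ P(X=j) over j with P(X=j) ≤ P(X=1)
p-value (two-sided) = 0.00004
At α=0.1: p < α → reject H₀

reject H₀: yes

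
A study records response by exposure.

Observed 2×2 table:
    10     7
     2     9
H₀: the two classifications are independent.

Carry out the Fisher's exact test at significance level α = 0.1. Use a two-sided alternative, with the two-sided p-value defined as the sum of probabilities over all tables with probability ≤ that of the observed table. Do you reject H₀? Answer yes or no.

reject H₀: yes

Margins: r₁=17, r₂=11, c₁=12, c₂=16, n=28
p_obs = C(17,10)·C(11,2)/C(28,12); sum pmf over tables with pmf ≤ p_obs
p-value (two-sided) = 0.05403
At α=0.1: p < α → reject H₀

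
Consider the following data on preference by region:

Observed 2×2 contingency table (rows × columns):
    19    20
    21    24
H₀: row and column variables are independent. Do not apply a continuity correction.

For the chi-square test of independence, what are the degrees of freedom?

df = (r−1)(c−1) = (2−1)·(2−1) = 1

degrees of freedom = 1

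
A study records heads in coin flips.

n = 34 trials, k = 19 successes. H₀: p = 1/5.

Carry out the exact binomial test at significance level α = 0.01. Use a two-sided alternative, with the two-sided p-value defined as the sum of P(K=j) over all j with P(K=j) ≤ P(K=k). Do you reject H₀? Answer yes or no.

reject H₀: yes

Exact binomial: n=34, k=19, p₀=1/5=0.2000
P(X=j) = C(n,j)·p₀^j·(1−p₀)^(n−j); p = Σ P(X=j) over j with P(X=j) ≤ P(X=19)
p-value (two-sided) = 0.00000
At α=0.01: p < α → reject H₀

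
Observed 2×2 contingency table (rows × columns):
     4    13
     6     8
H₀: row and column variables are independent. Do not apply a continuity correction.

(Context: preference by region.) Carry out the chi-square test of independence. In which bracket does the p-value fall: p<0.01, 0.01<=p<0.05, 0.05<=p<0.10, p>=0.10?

p-value bracket: p>=0.10

Row totals [17, 14], col totals [10, 21], n=31
χ² = (4−5.48)²/5.48 + (13−11.52)²/11.52 + (6−4.52)²/4.52 + (8−9.48)²/9.48 = 1.3124
df = 1
p-value (upper-tail) = 0.25195
→ bracket: p>=0.10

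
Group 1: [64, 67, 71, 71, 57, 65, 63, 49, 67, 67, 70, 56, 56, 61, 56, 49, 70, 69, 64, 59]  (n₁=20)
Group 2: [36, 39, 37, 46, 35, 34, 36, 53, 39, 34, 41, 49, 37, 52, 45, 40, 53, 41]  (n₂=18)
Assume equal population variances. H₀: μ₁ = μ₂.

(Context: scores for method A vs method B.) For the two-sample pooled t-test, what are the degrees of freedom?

df = n₁ + n₂ − 2 = 20 + 18 − 2 = 36

degrees of freedom = 36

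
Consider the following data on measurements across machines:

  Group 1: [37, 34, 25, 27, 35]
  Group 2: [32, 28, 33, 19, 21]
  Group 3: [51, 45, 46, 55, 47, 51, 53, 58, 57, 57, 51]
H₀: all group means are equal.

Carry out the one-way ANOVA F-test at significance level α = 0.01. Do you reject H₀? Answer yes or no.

Group means [31.60, 26.60, 51.91], grand mean 41.048
SSB = Σnᵢ(x̄ᵢ−x̄)² = 2787.643; SSW = ΣΣ(x−x̄ᵢ)² = 481.309
MSB = 2787.643/2 = 1393.8216; MSW = 481.309/18 = 26.7394
F = MSB/MSW = 52.1261
df = (2, 18)
p-value (upper-tail) = 0.00000
At α=0.01: p < α → reject H₀

reject H₀: yes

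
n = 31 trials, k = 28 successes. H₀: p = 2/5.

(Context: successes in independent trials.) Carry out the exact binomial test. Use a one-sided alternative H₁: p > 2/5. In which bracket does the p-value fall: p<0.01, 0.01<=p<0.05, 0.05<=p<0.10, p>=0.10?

p-value bracket: p<0.01

Exact binomial: n=31, k=28, p₀=2/5=0.4000
P(X≥28) from Σ C(n,i)·p₀^i·(1−p₀)^(n−i)
p-value (one-sided, H₁ greater) = 0.00000
→ bracket: p<0.01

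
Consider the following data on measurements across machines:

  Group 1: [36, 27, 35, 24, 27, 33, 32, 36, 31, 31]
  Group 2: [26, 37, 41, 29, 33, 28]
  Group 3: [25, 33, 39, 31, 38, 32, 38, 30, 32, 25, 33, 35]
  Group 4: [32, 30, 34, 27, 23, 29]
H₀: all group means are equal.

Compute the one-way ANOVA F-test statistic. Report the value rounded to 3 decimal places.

test statistic = 0.829

Group means [31.20, 32.33, 32.58, 29.17], grand mean 31.529
SSB = Σnᵢ(x̄ᵢ−x̄)² = 51.787; SSW = ΣΣ(x−x̄ᵢ)² = 624.683
MSB = 51.787/3 = 17.2624; MSW = 624.683/30 = 20.8228
F = MSB/MSW = 0.8290
df = (3, 30)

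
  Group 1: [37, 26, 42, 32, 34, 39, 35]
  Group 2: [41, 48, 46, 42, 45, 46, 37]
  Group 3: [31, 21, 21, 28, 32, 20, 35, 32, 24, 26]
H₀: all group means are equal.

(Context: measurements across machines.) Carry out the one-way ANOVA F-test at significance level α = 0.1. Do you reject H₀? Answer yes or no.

Group means [35.00, 43.57, 27.00], grand mean 34.167
SSB = Σnᵢ(x̄ᵢ−x̄)² = 1137.619; SSW = ΣΣ(x−x̄ᵢ)² = 507.714
MSB = 1137.619/2 = 568.8095; MSW = 507.714/21 = 24.1769
F = MSB/MSW = 23.5270
df = (2, 21)
p-value (upper-tail) = 0.00000
At α=0.1: p < α → reject H₀

reject H₀: yes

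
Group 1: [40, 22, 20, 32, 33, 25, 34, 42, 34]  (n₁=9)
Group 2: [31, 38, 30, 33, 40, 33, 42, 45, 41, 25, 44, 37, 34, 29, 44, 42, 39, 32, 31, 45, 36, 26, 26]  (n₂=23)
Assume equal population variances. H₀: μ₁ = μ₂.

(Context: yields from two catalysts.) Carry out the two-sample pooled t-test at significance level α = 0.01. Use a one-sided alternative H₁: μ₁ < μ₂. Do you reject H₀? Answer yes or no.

x̄₁=31.333, s₁=7.599, n₁=9
x̄₂=35.783, s₂=6.431, n₂=23
s_p² = [8·7.599² + 22·6.431²]/30 = 45.7304
SE = √(s_p²·(1/9+1/23)) = 2.6588
t = (31.333−35.783)/2.6588 = -1.6734
df = 30
p-value (one-sided, H₁ less) = 0.05232
At α=0.01: p ≥ α → fail to reject H₀

reject H₀: no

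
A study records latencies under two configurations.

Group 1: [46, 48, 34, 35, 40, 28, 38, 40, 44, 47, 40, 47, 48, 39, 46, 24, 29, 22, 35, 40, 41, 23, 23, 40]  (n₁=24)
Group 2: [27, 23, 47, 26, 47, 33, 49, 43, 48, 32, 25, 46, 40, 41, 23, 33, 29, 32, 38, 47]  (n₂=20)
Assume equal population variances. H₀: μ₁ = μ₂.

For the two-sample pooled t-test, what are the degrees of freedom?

degrees of freedom = 42

df = n₁ + n₂ − 2 = 24 + 20 − 2 = 42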